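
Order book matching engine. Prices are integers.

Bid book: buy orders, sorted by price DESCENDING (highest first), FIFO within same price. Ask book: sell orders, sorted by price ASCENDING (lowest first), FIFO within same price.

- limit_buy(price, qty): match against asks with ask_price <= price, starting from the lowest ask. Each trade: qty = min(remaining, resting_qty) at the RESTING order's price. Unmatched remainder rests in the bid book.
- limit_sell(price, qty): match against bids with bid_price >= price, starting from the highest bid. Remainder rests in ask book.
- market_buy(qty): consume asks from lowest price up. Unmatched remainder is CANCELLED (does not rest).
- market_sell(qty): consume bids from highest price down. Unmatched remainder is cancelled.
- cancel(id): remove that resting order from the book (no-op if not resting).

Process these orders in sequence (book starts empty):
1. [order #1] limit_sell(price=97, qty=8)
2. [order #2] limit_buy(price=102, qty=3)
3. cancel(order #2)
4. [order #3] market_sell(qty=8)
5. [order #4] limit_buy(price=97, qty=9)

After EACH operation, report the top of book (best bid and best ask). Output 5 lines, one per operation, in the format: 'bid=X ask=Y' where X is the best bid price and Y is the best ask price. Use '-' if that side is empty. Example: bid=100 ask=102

Answer: bid=- ask=97
bid=- ask=97
bid=- ask=97
bid=- ask=97
bid=97 ask=-

Derivation:
After op 1 [order #1] limit_sell(price=97, qty=8): fills=none; bids=[-] asks=[#1:8@97]
After op 2 [order #2] limit_buy(price=102, qty=3): fills=#2x#1:3@97; bids=[-] asks=[#1:5@97]
After op 3 cancel(order #2): fills=none; bids=[-] asks=[#1:5@97]
After op 4 [order #3] market_sell(qty=8): fills=none; bids=[-] asks=[#1:5@97]
After op 5 [order #4] limit_buy(price=97, qty=9): fills=#4x#1:5@97; bids=[#4:4@97] asks=[-]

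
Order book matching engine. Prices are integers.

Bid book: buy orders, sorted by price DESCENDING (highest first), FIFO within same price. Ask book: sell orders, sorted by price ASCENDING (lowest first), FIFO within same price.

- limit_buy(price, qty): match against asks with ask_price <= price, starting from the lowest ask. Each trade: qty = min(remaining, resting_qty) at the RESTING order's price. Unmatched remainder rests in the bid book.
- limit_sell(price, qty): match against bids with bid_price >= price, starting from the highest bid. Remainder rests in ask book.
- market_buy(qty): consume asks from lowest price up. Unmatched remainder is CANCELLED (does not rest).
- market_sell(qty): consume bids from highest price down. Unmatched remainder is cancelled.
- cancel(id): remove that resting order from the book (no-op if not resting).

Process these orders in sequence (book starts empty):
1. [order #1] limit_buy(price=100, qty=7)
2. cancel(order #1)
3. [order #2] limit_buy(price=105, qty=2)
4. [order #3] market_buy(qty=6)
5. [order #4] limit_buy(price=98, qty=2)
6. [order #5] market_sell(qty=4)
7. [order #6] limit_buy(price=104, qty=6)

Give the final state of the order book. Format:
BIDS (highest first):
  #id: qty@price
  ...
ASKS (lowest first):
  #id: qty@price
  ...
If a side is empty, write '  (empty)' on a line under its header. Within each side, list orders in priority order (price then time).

Answer: BIDS (highest first):
  #6: 6@104
ASKS (lowest first):
  (empty)

Derivation:
After op 1 [order #1] limit_buy(price=100, qty=7): fills=none; bids=[#1:7@100] asks=[-]
After op 2 cancel(order #1): fills=none; bids=[-] asks=[-]
After op 3 [order #2] limit_buy(price=105, qty=2): fills=none; bids=[#2:2@105] asks=[-]
After op 4 [order #3] market_buy(qty=6): fills=none; bids=[#2:2@105] asks=[-]
After op 5 [order #4] limit_buy(price=98, qty=2): fills=none; bids=[#2:2@105 #4:2@98] asks=[-]
After op 6 [order #5] market_sell(qty=4): fills=#2x#5:2@105 #4x#5:2@98; bids=[-] asks=[-]
After op 7 [order #6] limit_buy(price=104, qty=6): fills=none; bids=[#6:6@104] asks=[-]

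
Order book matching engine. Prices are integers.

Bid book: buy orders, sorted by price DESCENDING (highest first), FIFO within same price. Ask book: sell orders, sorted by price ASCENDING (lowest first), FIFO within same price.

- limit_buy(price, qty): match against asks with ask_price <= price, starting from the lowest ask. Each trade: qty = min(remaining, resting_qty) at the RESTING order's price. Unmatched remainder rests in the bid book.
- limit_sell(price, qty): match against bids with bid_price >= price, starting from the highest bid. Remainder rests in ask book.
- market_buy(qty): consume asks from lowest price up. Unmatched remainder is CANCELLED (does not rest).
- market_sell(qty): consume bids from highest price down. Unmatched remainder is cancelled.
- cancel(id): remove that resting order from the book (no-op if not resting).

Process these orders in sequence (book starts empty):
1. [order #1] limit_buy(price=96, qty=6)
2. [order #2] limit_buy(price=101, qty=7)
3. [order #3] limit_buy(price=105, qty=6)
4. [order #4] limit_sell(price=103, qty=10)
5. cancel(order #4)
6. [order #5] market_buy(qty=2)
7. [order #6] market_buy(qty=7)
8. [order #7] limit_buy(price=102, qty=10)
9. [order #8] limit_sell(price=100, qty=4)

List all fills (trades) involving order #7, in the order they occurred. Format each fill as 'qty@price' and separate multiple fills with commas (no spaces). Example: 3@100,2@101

After op 1 [order #1] limit_buy(price=96, qty=6): fills=none; bids=[#1:6@96] asks=[-]
After op 2 [order #2] limit_buy(price=101, qty=7): fills=none; bids=[#2:7@101 #1:6@96] asks=[-]
After op 3 [order #3] limit_buy(price=105, qty=6): fills=none; bids=[#3:6@105 #2:7@101 #1:6@96] asks=[-]
After op 4 [order #4] limit_sell(price=103, qty=10): fills=#3x#4:6@105; bids=[#2:7@101 #1:6@96] asks=[#4:4@103]
After op 5 cancel(order #4): fills=none; bids=[#2:7@101 #1:6@96] asks=[-]
After op 6 [order #5] market_buy(qty=2): fills=none; bids=[#2:7@101 #1:6@96] asks=[-]
After op 7 [order #6] market_buy(qty=7): fills=none; bids=[#2:7@101 #1:6@96] asks=[-]
After op 8 [order #7] limit_buy(price=102, qty=10): fills=none; bids=[#7:10@102 #2:7@101 #1:6@96] asks=[-]
After op 9 [order #8] limit_sell(price=100, qty=4): fills=#7x#8:4@102; bids=[#7:6@102 #2:7@101 #1:6@96] asks=[-]

Answer: 4@102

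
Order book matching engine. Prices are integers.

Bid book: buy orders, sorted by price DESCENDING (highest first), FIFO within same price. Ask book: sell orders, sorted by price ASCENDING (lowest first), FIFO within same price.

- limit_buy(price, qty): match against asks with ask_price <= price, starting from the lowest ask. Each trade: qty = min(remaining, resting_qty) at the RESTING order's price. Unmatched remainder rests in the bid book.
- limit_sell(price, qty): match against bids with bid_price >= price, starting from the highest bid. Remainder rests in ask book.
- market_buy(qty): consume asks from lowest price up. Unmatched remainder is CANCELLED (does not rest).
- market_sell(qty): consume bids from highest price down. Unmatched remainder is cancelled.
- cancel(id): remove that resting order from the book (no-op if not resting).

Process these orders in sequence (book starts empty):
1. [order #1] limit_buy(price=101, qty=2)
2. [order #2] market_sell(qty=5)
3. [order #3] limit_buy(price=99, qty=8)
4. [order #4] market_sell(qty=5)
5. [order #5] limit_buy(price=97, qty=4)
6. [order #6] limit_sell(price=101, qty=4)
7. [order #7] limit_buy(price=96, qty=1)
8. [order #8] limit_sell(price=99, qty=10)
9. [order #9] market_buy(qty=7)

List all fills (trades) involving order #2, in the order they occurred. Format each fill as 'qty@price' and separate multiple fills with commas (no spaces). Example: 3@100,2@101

After op 1 [order #1] limit_buy(price=101, qty=2): fills=none; bids=[#1:2@101] asks=[-]
After op 2 [order #2] market_sell(qty=5): fills=#1x#2:2@101; bids=[-] asks=[-]
After op 3 [order #3] limit_buy(price=99, qty=8): fills=none; bids=[#3:8@99] asks=[-]
After op 4 [order #4] market_sell(qty=5): fills=#3x#4:5@99; bids=[#3:3@99] asks=[-]
After op 5 [order #5] limit_buy(price=97, qty=4): fills=none; bids=[#3:3@99 #5:4@97] asks=[-]
After op 6 [order #6] limit_sell(price=101, qty=4): fills=none; bids=[#3:3@99 #5:4@97] asks=[#6:4@101]
After op 7 [order #7] limit_buy(price=96, qty=1): fills=none; bids=[#3:3@99 #5:4@97 #7:1@96] asks=[#6:4@101]
After op 8 [order #8] limit_sell(price=99, qty=10): fills=#3x#8:3@99; bids=[#5:4@97 #7:1@96] asks=[#8:7@99 #6:4@101]
After op 9 [order #9] market_buy(qty=7): fills=#9x#8:7@99; bids=[#5:4@97 #7:1@96] asks=[#6:4@101]

Answer: 2@101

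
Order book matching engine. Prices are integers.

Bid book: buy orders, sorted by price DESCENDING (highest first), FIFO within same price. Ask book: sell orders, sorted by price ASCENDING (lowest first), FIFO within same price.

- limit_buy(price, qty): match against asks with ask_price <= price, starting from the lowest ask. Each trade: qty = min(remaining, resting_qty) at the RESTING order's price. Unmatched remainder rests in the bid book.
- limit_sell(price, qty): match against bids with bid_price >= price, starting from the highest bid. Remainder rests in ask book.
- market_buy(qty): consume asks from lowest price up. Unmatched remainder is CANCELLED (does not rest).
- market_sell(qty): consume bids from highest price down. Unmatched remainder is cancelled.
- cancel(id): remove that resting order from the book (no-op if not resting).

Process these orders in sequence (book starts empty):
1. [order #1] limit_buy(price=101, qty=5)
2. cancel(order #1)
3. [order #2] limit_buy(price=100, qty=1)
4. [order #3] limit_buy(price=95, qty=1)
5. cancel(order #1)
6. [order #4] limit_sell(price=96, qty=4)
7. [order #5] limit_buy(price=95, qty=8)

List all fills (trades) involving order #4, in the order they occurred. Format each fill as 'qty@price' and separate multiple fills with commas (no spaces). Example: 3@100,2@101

Answer: 1@100

Derivation:
After op 1 [order #1] limit_buy(price=101, qty=5): fills=none; bids=[#1:5@101] asks=[-]
After op 2 cancel(order #1): fills=none; bids=[-] asks=[-]
After op 3 [order #2] limit_buy(price=100, qty=1): fills=none; bids=[#2:1@100] asks=[-]
After op 4 [order #3] limit_buy(price=95, qty=1): fills=none; bids=[#2:1@100 #3:1@95] asks=[-]
After op 5 cancel(order #1): fills=none; bids=[#2:1@100 #3:1@95] asks=[-]
After op 6 [order #4] limit_sell(price=96, qty=4): fills=#2x#4:1@100; bids=[#3:1@95] asks=[#4:3@96]
After op 7 [order #5] limit_buy(price=95, qty=8): fills=none; bids=[#3:1@95 #5:8@95] asks=[#4:3@96]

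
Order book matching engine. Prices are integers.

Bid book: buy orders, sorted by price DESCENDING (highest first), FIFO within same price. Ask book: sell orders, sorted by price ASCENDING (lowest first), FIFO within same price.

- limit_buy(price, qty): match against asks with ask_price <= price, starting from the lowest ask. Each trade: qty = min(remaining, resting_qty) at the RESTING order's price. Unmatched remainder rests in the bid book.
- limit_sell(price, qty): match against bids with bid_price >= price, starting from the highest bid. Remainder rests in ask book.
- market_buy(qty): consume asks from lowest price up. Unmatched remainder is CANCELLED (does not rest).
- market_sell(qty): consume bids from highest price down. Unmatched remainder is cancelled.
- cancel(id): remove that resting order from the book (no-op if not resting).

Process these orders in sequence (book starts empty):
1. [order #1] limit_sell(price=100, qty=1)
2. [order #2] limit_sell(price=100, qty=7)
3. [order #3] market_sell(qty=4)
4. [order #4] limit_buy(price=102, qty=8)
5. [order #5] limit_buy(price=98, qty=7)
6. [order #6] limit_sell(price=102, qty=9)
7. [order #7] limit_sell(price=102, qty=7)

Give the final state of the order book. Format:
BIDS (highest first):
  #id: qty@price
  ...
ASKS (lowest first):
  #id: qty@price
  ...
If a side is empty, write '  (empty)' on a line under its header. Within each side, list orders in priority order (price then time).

Answer: BIDS (highest first):
  #5: 7@98
ASKS (lowest first):
  #6: 9@102
  #7: 7@102

Derivation:
After op 1 [order #1] limit_sell(price=100, qty=1): fills=none; bids=[-] asks=[#1:1@100]
After op 2 [order #2] limit_sell(price=100, qty=7): fills=none; bids=[-] asks=[#1:1@100 #2:7@100]
After op 3 [order #3] market_sell(qty=4): fills=none; bids=[-] asks=[#1:1@100 #2:7@100]
After op 4 [order #4] limit_buy(price=102, qty=8): fills=#4x#1:1@100 #4x#2:7@100; bids=[-] asks=[-]
After op 5 [order #5] limit_buy(price=98, qty=7): fills=none; bids=[#5:7@98] asks=[-]
After op 6 [order #6] limit_sell(price=102, qty=9): fills=none; bids=[#5:7@98] asks=[#6:9@102]
After op 7 [order #7] limit_sell(price=102, qty=7): fills=none; bids=[#5:7@98] asks=[#6:9@102 #7:7@102]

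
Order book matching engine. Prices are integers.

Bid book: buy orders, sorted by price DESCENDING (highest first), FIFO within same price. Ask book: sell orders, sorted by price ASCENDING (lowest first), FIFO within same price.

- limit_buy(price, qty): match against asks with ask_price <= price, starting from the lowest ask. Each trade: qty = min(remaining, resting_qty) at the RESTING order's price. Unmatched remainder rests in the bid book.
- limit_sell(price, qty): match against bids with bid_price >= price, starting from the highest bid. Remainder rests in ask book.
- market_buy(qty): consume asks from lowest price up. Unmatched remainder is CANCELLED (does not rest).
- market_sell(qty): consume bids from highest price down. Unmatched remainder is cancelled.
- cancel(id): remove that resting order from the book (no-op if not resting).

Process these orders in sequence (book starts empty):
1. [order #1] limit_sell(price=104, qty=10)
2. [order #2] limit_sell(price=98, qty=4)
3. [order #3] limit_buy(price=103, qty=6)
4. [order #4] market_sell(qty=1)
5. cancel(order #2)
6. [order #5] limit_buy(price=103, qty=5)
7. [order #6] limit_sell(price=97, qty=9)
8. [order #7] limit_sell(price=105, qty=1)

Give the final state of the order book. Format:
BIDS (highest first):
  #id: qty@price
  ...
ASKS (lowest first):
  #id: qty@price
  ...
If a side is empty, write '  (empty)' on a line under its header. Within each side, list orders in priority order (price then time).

After op 1 [order #1] limit_sell(price=104, qty=10): fills=none; bids=[-] asks=[#1:10@104]
After op 2 [order #2] limit_sell(price=98, qty=4): fills=none; bids=[-] asks=[#2:4@98 #1:10@104]
After op 3 [order #3] limit_buy(price=103, qty=6): fills=#3x#2:4@98; bids=[#3:2@103] asks=[#1:10@104]
After op 4 [order #4] market_sell(qty=1): fills=#3x#4:1@103; bids=[#3:1@103] asks=[#1:10@104]
After op 5 cancel(order #2): fills=none; bids=[#3:1@103] asks=[#1:10@104]
After op 6 [order #5] limit_buy(price=103, qty=5): fills=none; bids=[#3:1@103 #5:5@103] asks=[#1:10@104]
After op 7 [order #6] limit_sell(price=97, qty=9): fills=#3x#6:1@103 #5x#6:5@103; bids=[-] asks=[#6:3@97 #1:10@104]
After op 8 [order #7] limit_sell(price=105, qty=1): fills=none; bids=[-] asks=[#6:3@97 #1:10@104 #7:1@105]

Answer: BIDS (highest first):
  (empty)
ASKS (lowest first):
  #6: 3@97
  #1: 10@104
  #7: 1@105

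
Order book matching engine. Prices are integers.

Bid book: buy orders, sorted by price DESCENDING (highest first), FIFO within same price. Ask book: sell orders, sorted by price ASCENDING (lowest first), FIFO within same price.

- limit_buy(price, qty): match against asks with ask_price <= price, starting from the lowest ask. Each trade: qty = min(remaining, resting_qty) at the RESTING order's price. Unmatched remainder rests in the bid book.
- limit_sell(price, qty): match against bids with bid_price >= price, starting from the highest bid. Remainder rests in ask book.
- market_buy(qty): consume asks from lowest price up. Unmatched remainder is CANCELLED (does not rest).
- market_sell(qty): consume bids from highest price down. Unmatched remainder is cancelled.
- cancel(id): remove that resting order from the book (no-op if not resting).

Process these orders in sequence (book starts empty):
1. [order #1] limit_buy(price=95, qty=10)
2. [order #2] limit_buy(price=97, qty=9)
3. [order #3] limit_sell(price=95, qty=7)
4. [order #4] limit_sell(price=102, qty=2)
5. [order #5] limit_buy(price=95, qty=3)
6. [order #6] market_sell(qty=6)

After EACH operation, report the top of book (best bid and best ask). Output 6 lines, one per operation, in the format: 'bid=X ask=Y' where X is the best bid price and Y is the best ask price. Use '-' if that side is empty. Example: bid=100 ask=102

Answer: bid=95 ask=-
bid=97 ask=-
bid=97 ask=-
bid=97 ask=102
bid=97 ask=102
bid=95 ask=102

Derivation:
After op 1 [order #1] limit_buy(price=95, qty=10): fills=none; bids=[#1:10@95] asks=[-]
After op 2 [order #2] limit_buy(price=97, qty=9): fills=none; bids=[#2:9@97 #1:10@95] asks=[-]
After op 3 [order #3] limit_sell(price=95, qty=7): fills=#2x#3:7@97; bids=[#2:2@97 #1:10@95] asks=[-]
After op 4 [order #4] limit_sell(price=102, qty=2): fills=none; bids=[#2:2@97 #1:10@95] asks=[#4:2@102]
After op 5 [order #5] limit_buy(price=95, qty=3): fills=none; bids=[#2:2@97 #1:10@95 #5:3@95] asks=[#4:2@102]
After op 6 [order #6] market_sell(qty=6): fills=#2x#6:2@97 #1x#6:4@95; bids=[#1:6@95 #5:3@95] asks=[#4:2@102]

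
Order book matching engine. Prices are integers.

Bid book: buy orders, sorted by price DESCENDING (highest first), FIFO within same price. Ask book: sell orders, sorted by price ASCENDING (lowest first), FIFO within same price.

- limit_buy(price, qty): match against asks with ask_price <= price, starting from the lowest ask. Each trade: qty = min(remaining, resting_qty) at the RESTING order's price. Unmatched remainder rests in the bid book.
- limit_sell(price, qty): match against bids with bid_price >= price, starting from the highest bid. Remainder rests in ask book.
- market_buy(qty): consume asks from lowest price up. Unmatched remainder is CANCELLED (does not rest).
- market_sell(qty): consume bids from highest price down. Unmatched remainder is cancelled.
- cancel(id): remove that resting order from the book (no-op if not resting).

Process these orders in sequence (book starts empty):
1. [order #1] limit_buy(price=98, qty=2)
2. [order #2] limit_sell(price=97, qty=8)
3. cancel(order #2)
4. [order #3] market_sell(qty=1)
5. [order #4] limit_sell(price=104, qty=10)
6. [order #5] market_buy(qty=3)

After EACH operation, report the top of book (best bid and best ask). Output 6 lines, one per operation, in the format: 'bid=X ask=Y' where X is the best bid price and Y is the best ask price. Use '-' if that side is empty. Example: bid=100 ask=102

After op 1 [order #1] limit_buy(price=98, qty=2): fills=none; bids=[#1:2@98] asks=[-]
After op 2 [order #2] limit_sell(price=97, qty=8): fills=#1x#2:2@98; bids=[-] asks=[#2:6@97]
After op 3 cancel(order #2): fills=none; bids=[-] asks=[-]
After op 4 [order #3] market_sell(qty=1): fills=none; bids=[-] asks=[-]
After op 5 [order #4] limit_sell(price=104, qty=10): fills=none; bids=[-] asks=[#4:10@104]
After op 6 [order #5] market_buy(qty=3): fills=#5x#4:3@104; bids=[-] asks=[#4:7@104]

Answer: bid=98 ask=-
bid=- ask=97
bid=- ask=-
bid=- ask=-
bid=- ask=104
bid=- ask=104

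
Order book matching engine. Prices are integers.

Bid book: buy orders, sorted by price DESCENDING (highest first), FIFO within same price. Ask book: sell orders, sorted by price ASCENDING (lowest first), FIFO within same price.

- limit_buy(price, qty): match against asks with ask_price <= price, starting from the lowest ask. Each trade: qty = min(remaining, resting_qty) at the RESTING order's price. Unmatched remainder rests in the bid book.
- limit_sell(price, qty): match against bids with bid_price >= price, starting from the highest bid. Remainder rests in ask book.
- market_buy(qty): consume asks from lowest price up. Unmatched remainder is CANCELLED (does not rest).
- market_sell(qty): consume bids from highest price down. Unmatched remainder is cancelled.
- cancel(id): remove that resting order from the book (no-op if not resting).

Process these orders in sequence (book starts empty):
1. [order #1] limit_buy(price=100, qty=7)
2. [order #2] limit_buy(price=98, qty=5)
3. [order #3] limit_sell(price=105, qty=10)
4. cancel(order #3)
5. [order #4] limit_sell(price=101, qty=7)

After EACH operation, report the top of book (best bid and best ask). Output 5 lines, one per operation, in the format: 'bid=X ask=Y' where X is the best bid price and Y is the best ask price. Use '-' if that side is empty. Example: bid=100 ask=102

Answer: bid=100 ask=-
bid=100 ask=-
bid=100 ask=105
bid=100 ask=-
bid=100 ask=101

Derivation:
After op 1 [order #1] limit_buy(price=100, qty=7): fills=none; bids=[#1:7@100] asks=[-]
After op 2 [order #2] limit_buy(price=98, qty=5): fills=none; bids=[#1:7@100 #2:5@98] asks=[-]
After op 3 [order #3] limit_sell(price=105, qty=10): fills=none; bids=[#1:7@100 #2:5@98] asks=[#3:10@105]
After op 4 cancel(order #3): fills=none; bids=[#1:7@100 #2:5@98] asks=[-]
After op 5 [order #4] limit_sell(price=101, qty=7): fills=none; bids=[#1:7@100 #2:5@98] asks=[#4:7@101]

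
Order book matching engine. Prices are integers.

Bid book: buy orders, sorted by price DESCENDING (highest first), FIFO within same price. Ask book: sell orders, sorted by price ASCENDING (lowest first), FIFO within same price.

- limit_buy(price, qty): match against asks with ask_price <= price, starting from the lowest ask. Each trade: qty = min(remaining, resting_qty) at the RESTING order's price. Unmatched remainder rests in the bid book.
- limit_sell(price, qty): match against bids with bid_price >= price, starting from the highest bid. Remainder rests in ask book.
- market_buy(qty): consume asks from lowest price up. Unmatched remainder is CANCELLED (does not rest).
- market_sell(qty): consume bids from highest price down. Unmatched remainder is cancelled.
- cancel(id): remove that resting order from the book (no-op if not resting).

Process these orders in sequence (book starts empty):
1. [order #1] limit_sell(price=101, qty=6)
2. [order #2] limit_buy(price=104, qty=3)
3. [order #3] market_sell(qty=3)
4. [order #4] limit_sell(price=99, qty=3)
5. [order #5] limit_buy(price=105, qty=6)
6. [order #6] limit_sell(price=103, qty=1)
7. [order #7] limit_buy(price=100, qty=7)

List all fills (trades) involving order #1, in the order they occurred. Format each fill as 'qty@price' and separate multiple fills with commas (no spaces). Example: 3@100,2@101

After op 1 [order #1] limit_sell(price=101, qty=6): fills=none; bids=[-] asks=[#1:6@101]
After op 2 [order #2] limit_buy(price=104, qty=3): fills=#2x#1:3@101; bids=[-] asks=[#1:3@101]
After op 3 [order #3] market_sell(qty=3): fills=none; bids=[-] asks=[#1:3@101]
After op 4 [order #4] limit_sell(price=99, qty=3): fills=none; bids=[-] asks=[#4:3@99 #1:3@101]
After op 5 [order #5] limit_buy(price=105, qty=6): fills=#5x#4:3@99 #5x#1:3@101; bids=[-] asks=[-]
After op 6 [order #6] limit_sell(price=103, qty=1): fills=none; bids=[-] asks=[#6:1@103]
After op 7 [order #7] limit_buy(price=100, qty=7): fills=none; bids=[#7:7@100] asks=[#6:1@103]

Answer: 3@101,3@101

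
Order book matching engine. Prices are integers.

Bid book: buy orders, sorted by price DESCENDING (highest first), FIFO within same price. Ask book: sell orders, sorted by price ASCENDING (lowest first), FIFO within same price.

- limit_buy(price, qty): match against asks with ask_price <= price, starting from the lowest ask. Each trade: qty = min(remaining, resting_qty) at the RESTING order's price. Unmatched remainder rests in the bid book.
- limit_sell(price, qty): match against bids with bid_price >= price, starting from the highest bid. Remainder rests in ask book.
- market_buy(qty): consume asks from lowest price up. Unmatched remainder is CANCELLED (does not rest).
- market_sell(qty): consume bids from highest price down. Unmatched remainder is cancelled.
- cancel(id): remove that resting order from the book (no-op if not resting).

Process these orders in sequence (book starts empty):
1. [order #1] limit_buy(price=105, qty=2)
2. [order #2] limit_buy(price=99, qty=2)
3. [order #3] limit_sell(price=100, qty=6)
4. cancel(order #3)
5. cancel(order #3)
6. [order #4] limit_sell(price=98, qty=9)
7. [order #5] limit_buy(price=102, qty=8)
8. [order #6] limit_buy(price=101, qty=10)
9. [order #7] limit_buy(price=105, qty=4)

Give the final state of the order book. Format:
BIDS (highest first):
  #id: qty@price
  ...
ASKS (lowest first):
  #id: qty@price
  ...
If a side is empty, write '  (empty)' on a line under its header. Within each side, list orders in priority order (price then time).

After op 1 [order #1] limit_buy(price=105, qty=2): fills=none; bids=[#1:2@105] asks=[-]
After op 2 [order #2] limit_buy(price=99, qty=2): fills=none; bids=[#1:2@105 #2:2@99] asks=[-]
After op 3 [order #3] limit_sell(price=100, qty=6): fills=#1x#3:2@105; bids=[#2:2@99] asks=[#3:4@100]
After op 4 cancel(order #3): fills=none; bids=[#2:2@99] asks=[-]
After op 5 cancel(order #3): fills=none; bids=[#2:2@99] asks=[-]
After op 6 [order #4] limit_sell(price=98, qty=9): fills=#2x#4:2@99; bids=[-] asks=[#4:7@98]
After op 7 [order #5] limit_buy(price=102, qty=8): fills=#5x#4:7@98; bids=[#5:1@102] asks=[-]
After op 8 [order #6] limit_buy(price=101, qty=10): fills=none; bids=[#5:1@102 #6:10@101] asks=[-]
After op 9 [order #7] limit_buy(price=105, qty=4): fills=none; bids=[#7:4@105 #5:1@102 #6:10@101] asks=[-]

Answer: BIDS (highest first):
  #7: 4@105
  #5: 1@102
  #6: 10@101
ASKS (lowest first):
  (empty)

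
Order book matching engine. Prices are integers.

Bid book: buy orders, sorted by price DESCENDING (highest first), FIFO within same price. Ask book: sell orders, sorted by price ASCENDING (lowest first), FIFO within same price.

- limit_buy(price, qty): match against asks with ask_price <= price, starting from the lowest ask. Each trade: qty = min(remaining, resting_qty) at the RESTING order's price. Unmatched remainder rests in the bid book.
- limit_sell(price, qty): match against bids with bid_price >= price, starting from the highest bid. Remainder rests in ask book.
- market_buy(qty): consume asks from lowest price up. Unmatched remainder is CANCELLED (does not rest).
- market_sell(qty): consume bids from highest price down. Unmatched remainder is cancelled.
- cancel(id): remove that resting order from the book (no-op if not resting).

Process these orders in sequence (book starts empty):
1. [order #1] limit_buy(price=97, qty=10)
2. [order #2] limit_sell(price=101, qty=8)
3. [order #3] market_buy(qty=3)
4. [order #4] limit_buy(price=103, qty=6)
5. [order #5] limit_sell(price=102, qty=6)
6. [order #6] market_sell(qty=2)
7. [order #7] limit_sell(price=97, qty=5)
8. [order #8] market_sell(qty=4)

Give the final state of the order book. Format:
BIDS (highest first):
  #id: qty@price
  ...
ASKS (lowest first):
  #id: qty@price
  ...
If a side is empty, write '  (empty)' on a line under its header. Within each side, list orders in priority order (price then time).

After op 1 [order #1] limit_buy(price=97, qty=10): fills=none; bids=[#1:10@97] asks=[-]
After op 2 [order #2] limit_sell(price=101, qty=8): fills=none; bids=[#1:10@97] asks=[#2:8@101]
After op 3 [order #3] market_buy(qty=3): fills=#3x#2:3@101; bids=[#1:10@97] asks=[#2:5@101]
After op 4 [order #4] limit_buy(price=103, qty=6): fills=#4x#2:5@101; bids=[#4:1@103 #1:10@97] asks=[-]
After op 5 [order #5] limit_sell(price=102, qty=6): fills=#4x#5:1@103; bids=[#1:10@97] asks=[#5:5@102]
After op 6 [order #6] market_sell(qty=2): fills=#1x#6:2@97; bids=[#1:8@97] asks=[#5:5@102]
After op 7 [order #7] limit_sell(price=97, qty=5): fills=#1x#7:5@97; bids=[#1:3@97] asks=[#5:5@102]
After op 8 [order #8] market_sell(qty=4): fills=#1x#8:3@97; bids=[-] asks=[#5:5@102]

Answer: BIDS (highest first):
  (empty)
ASKS (lowest first):
  #5: 5@102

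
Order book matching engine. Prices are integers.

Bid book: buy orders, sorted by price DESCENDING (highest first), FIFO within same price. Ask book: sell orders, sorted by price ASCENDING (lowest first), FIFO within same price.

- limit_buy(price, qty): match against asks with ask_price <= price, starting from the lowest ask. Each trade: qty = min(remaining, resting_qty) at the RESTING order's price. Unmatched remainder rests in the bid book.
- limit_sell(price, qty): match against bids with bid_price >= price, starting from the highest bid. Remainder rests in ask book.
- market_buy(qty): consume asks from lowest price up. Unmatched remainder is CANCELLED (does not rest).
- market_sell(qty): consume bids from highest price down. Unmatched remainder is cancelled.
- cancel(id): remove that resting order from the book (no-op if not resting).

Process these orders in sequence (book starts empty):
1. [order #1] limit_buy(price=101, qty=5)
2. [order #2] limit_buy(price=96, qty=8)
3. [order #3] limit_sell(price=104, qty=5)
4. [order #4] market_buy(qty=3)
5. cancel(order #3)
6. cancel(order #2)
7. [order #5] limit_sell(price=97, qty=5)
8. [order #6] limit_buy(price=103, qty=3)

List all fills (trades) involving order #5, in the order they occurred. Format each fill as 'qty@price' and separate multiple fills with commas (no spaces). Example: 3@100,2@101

After op 1 [order #1] limit_buy(price=101, qty=5): fills=none; bids=[#1:5@101] asks=[-]
After op 2 [order #2] limit_buy(price=96, qty=8): fills=none; bids=[#1:5@101 #2:8@96] asks=[-]
After op 3 [order #3] limit_sell(price=104, qty=5): fills=none; bids=[#1:5@101 #2:8@96] asks=[#3:5@104]
After op 4 [order #4] market_buy(qty=3): fills=#4x#3:3@104; bids=[#1:5@101 #2:8@96] asks=[#3:2@104]
After op 5 cancel(order #3): fills=none; bids=[#1:5@101 #2:8@96] asks=[-]
After op 6 cancel(order #2): fills=none; bids=[#1:5@101] asks=[-]
After op 7 [order #5] limit_sell(price=97, qty=5): fills=#1x#5:5@101; bids=[-] asks=[-]
After op 8 [order #6] limit_buy(price=103, qty=3): fills=none; bids=[#6:3@103] asks=[-]

Answer: 5@101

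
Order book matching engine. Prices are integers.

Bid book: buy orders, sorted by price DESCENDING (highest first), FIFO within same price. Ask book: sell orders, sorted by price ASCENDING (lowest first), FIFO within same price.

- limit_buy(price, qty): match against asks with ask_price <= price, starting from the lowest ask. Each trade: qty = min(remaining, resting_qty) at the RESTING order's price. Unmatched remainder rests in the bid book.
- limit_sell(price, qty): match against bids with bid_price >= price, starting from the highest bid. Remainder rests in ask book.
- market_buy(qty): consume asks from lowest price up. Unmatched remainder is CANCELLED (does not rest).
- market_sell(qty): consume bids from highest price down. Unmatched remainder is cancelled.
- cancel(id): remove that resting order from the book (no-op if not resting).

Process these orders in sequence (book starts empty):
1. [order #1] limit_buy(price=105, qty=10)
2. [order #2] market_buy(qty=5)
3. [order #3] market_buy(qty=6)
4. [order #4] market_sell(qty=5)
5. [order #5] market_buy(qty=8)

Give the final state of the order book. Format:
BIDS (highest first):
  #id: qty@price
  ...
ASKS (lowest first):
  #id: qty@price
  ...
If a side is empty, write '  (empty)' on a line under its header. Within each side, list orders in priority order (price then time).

Answer: BIDS (highest first):
  #1: 5@105
ASKS (lowest first):
  (empty)

Derivation:
After op 1 [order #1] limit_buy(price=105, qty=10): fills=none; bids=[#1:10@105] asks=[-]
After op 2 [order #2] market_buy(qty=5): fills=none; bids=[#1:10@105] asks=[-]
After op 3 [order #3] market_buy(qty=6): fills=none; bids=[#1:10@105] asks=[-]
After op 4 [order #4] market_sell(qty=5): fills=#1x#4:5@105; bids=[#1:5@105] asks=[-]
After op 5 [order #5] market_buy(qty=8): fills=none; bids=[#1:5@105] asks=[-]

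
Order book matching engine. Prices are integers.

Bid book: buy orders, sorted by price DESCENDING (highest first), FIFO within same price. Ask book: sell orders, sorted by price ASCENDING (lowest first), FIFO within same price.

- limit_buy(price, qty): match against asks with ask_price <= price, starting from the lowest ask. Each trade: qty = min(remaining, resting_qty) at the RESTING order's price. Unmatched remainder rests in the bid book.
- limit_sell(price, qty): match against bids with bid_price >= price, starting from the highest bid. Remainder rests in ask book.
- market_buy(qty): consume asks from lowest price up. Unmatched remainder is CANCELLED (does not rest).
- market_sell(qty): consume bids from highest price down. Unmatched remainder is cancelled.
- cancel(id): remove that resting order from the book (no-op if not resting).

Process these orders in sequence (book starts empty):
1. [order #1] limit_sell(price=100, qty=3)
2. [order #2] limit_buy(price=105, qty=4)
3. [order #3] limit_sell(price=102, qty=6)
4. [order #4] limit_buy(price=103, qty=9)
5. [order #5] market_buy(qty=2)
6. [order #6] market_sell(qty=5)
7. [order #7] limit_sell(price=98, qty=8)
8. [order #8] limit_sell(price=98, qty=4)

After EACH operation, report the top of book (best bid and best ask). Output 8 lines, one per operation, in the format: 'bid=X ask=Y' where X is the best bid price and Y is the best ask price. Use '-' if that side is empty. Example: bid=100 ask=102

After op 1 [order #1] limit_sell(price=100, qty=3): fills=none; bids=[-] asks=[#1:3@100]
After op 2 [order #2] limit_buy(price=105, qty=4): fills=#2x#1:3@100; bids=[#2:1@105] asks=[-]
After op 3 [order #3] limit_sell(price=102, qty=6): fills=#2x#3:1@105; bids=[-] asks=[#3:5@102]
After op 4 [order #4] limit_buy(price=103, qty=9): fills=#4x#3:5@102; bids=[#4:4@103] asks=[-]
After op 5 [order #5] market_buy(qty=2): fills=none; bids=[#4:4@103] asks=[-]
After op 6 [order #6] market_sell(qty=5): fills=#4x#6:4@103; bids=[-] asks=[-]
After op 7 [order #7] limit_sell(price=98, qty=8): fills=none; bids=[-] asks=[#7:8@98]
After op 8 [order #8] limit_sell(price=98, qty=4): fills=none; bids=[-] asks=[#7:8@98 #8:4@98]

Answer: bid=- ask=100
bid=105 ask=-
bid=- ask=102
bid=103 ask=-
bid=103 ask=-
bid=- ask=-
bid=- ask=98
bid=- ask=98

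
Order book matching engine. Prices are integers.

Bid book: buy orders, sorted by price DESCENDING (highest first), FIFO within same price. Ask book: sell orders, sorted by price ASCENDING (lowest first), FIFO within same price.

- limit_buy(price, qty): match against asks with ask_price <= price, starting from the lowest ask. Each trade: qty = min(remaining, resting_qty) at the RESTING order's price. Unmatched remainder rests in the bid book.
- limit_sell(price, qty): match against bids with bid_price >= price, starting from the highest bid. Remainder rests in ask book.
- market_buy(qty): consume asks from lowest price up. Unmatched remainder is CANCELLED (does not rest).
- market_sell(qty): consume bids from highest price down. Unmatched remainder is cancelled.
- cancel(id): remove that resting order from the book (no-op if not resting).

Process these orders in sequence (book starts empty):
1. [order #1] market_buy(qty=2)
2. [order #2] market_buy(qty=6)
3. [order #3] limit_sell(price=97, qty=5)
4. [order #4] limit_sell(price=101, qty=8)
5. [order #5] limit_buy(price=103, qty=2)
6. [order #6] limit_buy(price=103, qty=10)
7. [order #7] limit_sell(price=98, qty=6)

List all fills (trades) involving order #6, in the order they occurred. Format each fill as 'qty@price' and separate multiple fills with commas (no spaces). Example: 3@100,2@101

Answer: 3@97,7@101

Derivation:
After op 1 [order #1] market_buy(qty=2): fills=none; bids=[-] asks=[-]
After op 2 [order #2] market_buy(qty=6): fills=none; bids=[-] asks=[-]
After op 3 [order #3] limit_sell(price=97, qty=5): fills=none; bids=[-] asks=[#3:5@97]
After op 4 [order #4] limit_sell(price=101, qty=8): fills=none; bids=[-] asks=[#3:5@97 #4:8@101]
After op 5 [order #5] limit_buy(price=103, qty=2): fills=#5x#3:2@97; bids=[-] asks=[#3:3@97 #4:8@101]
After op 6 [order #6] limit_buy(price=103, qty=10): fills=#6x#3:3@97 #6x#4:7@101; bids=[-] asks=[#4:1@101]
After op 7 [order #7] limit_sell(price=98, qty=6): fills=none; bids=[-] asks=[#7:6@98 #4:1@101]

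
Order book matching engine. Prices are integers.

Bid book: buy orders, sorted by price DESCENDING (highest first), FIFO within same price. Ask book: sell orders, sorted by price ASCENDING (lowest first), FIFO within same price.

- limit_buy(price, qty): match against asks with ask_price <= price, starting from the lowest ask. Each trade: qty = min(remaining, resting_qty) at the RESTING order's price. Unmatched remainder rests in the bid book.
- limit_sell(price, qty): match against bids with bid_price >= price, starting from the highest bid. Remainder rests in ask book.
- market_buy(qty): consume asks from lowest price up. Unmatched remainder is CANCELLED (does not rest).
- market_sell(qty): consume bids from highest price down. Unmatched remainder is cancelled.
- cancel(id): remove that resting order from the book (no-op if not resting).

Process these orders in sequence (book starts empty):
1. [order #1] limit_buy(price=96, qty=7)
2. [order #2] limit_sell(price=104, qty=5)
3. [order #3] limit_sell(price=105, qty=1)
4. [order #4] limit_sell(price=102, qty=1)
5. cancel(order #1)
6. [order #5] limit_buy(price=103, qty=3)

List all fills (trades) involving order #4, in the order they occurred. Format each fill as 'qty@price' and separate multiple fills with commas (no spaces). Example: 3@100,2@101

Answer: 1@102

Derivation:
After op 1 [order #1] limit_buy(price=96, qty=7): fills=none; bids=[#1:7@96] asks=[-]
After op 2 [order #2] limit_sell(price=104, qty=5): fills=none; bids=[#1:7@96] asks=[#2:5@104]
After op 3 [order #3] limit_sell(price=105, qty=1): fills=none; bids=[#1:7@96] asks=[#2:5@104 #3:1@105]
After op 4 [order #4] limit_sell(price=102, qty=1): fills=none; bids=[#1:7@96] asks=[#4:1@102 #2:5@104 #3:1@105]
After op 5 cancel(order #1): fills=none; bids=[-] asks=[#4:1@102 #2:5@104 #3:1@105]
After op 6 [order #5] limit_buy(price=103, qty=3): fills=#5x#4:1@102; bids=[#5:2@103] asks=[#2:5@104 #3:1@105]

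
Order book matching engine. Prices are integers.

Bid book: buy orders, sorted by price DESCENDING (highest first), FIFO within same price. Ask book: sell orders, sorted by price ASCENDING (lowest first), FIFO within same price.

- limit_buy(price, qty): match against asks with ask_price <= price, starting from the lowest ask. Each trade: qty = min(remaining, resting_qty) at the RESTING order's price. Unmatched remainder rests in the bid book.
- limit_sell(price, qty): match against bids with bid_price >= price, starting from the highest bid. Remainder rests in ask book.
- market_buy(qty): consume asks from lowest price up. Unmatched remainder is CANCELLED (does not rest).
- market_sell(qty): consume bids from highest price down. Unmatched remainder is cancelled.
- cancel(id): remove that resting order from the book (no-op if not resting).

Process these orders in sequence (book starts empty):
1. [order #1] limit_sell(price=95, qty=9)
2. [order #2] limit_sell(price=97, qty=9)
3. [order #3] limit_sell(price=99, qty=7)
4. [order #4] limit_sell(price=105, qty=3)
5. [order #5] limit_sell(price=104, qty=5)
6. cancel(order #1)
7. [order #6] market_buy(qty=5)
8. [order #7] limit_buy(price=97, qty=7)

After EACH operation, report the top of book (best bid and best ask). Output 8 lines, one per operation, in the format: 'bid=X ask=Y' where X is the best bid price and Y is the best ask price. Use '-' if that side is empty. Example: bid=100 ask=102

Answer: bid=- ask=95
bid=- ask=95
bid=- ask=95
bid=- ask=95
bid=- ask=95
bid=- ask=97
bid=- ask=97
bid=97 ask=99

Derivation:
After op 1 [order #1] limit_sell(price=95, qty=9): fills=none; bids=[-] asks=[#1:9@95]
After op 2 [order #2] limit_sell(price=97, qty=9): fills=none; bids=[-] asks=[#1:9@95 #2:9@97]
After op 3 [order #3] limit_sell(price=99, qty=7): fills=none; bids=[-] asks=[#1:9@95 #2:9@97 #3:7@99]
After op 4 [order #4] limit_sell(price=105, qty=3): fills=none; bids=[-] asks=[#1:9@95 #2:9@97 #3:7@99 #4:3@105]
After op 5 [order #5] limit_sell(price=104, qty=5): fills=none; bids=[-] asks=[#1:9@95 #2:9@97 #3:7@99 #5:5@104 #4:3@105]
After op 6 cancel(order #1): fills=none; bids=[-] asks=[#2:9@97 #3:7@99 #5:5@104 #4:3@105]
After op 7 [order #6] market_buy(qty=5): fills=#6x#2:5@97; bids=[-] asks=[#2:4@97 #3:7@99 #5:5@104 #4:3@105]
After op 8 [order #7] limit_buy(price=97, qty=7): fills=#7x#2:4@97; bids=[#7:3@97] asks=[#3:7@99 #5:5@104 #4:3@105]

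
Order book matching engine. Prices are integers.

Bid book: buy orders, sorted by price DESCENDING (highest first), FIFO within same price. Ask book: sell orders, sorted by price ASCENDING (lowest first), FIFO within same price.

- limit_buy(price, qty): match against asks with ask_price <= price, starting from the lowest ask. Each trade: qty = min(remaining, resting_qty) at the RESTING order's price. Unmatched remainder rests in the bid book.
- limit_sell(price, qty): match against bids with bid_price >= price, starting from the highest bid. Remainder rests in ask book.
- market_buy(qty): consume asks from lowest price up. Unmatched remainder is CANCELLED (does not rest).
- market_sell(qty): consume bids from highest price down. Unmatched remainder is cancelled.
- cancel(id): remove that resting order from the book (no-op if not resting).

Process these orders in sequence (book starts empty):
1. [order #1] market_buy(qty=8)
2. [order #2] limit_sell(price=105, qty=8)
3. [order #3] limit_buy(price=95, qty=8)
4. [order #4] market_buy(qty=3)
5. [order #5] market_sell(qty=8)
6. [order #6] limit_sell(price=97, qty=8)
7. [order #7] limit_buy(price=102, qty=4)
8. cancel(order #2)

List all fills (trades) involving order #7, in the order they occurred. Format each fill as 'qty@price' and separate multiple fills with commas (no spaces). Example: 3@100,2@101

Answer: 4@97

Derivation:
After op 1 [order #1] market_buy(qty=8): fills=none; bids=[-] asks=[-]
After op 2 [order #2] limit_sell(price=105, qty=8): fills=none; bids=[-] asks=[#2:8@105]
After op 3 [order #3] limit_buy(price=95, qty=8): fills=none; bids=[#3:8@95] asks=[#2:8@105]
After op 4 [order #4] market_buy(qty=3): fills=#4x#2:3@105; bids=[#3:8@95] asks=[#2:5@105]
After op 5 [order #5] market_sell(qty=8): fills=#3x#5:8@95; bids=[-] asks=[#2:5@105]
After op 6 [order #6] limit_sell(price=97, qty=8): fills=none; bids=[-] asks=[#6:8@97 #2:5@105]
After op 7 [order #7] limit_buy(price=102, qty=4): fills=#7x#6:4@97; bids=[-] asks=[#6:4@97 #2:5@105]
After op 8 cancel(order #2): fills=none; bids=[-] asks=[#6:4@97]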